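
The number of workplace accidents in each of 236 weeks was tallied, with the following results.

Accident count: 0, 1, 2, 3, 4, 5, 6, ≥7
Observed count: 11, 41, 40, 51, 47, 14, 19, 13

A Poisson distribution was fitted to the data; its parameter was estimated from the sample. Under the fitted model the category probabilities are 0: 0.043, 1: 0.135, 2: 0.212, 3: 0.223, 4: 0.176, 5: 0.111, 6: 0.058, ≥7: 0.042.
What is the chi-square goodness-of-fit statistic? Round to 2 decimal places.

Expected counts E_i = n·p_i: 236×0.043 = 10.148, 236×0.135 = 31.86, 236×0.212 = 50.032, 236×0.223 = 52.628, 236×0.176 = 41.536, 236×0.111 = 26.196, 236×0.058 = 13.688, 236×0.042 = 9.912.
χ² = (11−10.148)²/10.148 + (41−31.86)²/31.86 + (40−50.032)²/50.032 + (51−52.628)²/52.628 + (47−41.536)²/41.536 + (14−26.196)²/26.196 + (19−13.688)²/13.688 + (13−9.912)²/9.912
   = 0.072 + 2.622 + 2.012 + 0.050 + 0.719 + 5.678 + 2.061 + 0.962
Sum = 14.18

14.18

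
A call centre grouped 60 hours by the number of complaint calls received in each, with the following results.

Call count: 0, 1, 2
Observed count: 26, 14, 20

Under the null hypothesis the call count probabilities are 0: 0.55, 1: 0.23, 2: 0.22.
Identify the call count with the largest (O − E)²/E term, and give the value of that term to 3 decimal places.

Expected counts E_i = n·p_i: 60×0.55 = 33, 60×0.23 = 13.8, 60×0.22 = 13.2.
0: (26 − 33)²/33 = 49/33 = 1.4848
1: (14 − 13.8)²/13.8 = 0.04/13.8 = 0.0029
2: (20 − 13.2)²/13.2 = 46.24/13.2 = 3.5030
The largest term is for 2: 3.503.

2, 3.503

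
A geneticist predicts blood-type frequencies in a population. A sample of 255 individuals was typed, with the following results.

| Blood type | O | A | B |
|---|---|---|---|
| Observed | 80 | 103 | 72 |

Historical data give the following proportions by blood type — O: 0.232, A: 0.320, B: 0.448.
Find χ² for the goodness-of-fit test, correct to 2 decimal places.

28.57

Expected counts E_i = n·p_i: 255×0.232 = 59.16, 255×0.320 = 81.6, 255×0.448 = 114.24.
O: (80 − 59.16)²/59.16 = 434.3056/59.16 = 7.341
A: (103 − 81.6)²/81.6 = 457.96/81.6 = 5.612
B: (72 − 114.24)²/114.24 = 1784.2176/114.24 = 15.618
Sum = 28.57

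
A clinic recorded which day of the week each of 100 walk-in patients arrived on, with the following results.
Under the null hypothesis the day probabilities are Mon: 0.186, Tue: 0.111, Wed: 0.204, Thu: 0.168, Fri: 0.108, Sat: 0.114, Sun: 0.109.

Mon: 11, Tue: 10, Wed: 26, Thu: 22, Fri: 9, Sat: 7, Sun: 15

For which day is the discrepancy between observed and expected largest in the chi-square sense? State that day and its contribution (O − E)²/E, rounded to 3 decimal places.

Mon, 3.105

Expected counts E_i = n·p_i: 100×0.186 = 18.6, 100×0.111 = 11.1, 100×0.204 = 20.4, 100×0.168 = 16.8, 100×0.108 = 10.8, 100×0.114 = 11.4, 100×0.109 = 10.9.
cat         O        E   (O−E)²/E
Mon        11     18.6     3.1054
Tue        10     11.1     0.1090
Wed        26     20.4     1.5373
Thu        22     16.8     1.6095
Fri         9     10.8     0.3000
Sat         7     11.4     1.6982
Sun        15     10.9     1.5422
The largest term is for Mon: 3.105.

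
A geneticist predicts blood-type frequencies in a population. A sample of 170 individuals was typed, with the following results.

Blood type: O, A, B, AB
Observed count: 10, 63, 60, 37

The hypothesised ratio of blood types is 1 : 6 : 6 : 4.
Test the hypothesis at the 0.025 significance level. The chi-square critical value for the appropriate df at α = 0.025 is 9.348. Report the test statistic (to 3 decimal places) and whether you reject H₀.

Ratio total = 17. Expected counts: 170×1/17 = 10, 170×6/17 = 60, 170×6/17 = 60, 170×4/17 = 40.
χ² = (10−10)²/10 + (63−60)²/60 + (60−60)²/60 + (37−40)²/40
   = 0.0000 + 0.1500 + 0.0000 + 0.2250
Sum = 0.375
df = 3. Since 0.375 < 9.348, we do not reject H₀.

0.375; do not reject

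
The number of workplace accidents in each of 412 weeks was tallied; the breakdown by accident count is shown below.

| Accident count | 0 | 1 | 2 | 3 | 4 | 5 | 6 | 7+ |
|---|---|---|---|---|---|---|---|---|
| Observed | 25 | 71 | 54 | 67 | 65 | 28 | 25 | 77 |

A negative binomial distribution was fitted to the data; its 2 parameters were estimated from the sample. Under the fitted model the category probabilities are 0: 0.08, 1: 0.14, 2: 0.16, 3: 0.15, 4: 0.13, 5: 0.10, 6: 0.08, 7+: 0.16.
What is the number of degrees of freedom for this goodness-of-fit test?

There are k = 8 categories and 2 parameters estimated from the data, so df = 8 − 1 − 2 = 5.

5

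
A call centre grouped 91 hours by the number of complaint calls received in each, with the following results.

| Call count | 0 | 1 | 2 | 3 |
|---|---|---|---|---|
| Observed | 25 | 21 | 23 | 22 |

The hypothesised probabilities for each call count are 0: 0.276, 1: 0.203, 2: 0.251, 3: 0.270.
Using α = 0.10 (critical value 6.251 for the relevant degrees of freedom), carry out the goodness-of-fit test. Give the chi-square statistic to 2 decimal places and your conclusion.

0.62; do not reject

Expected counts E_i = n·p_i: 91×0.276 = 25.116, 91×0.203 = 18.473, 91×0.251 = 22.841, 91×0.270 = 24.57.
0: (25 − 25.116)²/25.116 = 0.013456/25.116 = 0.001
1: (21 − 18.473)²/18.473 = 6.385729/18.473 = 0.346
2: (23 − 22.841)²/22.841 = 0.025281/22.841 = 0.001
3: (22 − 24.57)²/24.57 = 6.6049/24.57 = 0.269
Sum = 0.62
df = 3. Since 0.62 < 6.251, we do not reject H₀.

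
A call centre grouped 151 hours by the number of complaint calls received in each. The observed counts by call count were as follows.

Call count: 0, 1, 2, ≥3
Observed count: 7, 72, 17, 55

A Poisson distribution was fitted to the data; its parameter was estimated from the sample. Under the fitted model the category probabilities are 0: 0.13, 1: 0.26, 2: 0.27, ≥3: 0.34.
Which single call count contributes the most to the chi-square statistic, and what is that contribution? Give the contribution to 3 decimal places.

Expected counts E_i = n·p_i: 151×0.13 = 19.63, 151×0.26 = 39.26, 151×0.27 = 40.77, 151×0.34 = 51.34.
0: (7 − 19.63)²/19.63 = 159.5169/19.63 = 8.1262
1: (72 − 39.26)²/39.26 = 1071.9076/39.26 = 27.3028
2: (17 − 40.77)²/40.77 = 565.0129/40.77 = 13.8585
≥3: (55 − 51.34)²/51.34 = 13.3956/51.34 = 0.2609
The largest term is for 1: 27.303.

1, 27.303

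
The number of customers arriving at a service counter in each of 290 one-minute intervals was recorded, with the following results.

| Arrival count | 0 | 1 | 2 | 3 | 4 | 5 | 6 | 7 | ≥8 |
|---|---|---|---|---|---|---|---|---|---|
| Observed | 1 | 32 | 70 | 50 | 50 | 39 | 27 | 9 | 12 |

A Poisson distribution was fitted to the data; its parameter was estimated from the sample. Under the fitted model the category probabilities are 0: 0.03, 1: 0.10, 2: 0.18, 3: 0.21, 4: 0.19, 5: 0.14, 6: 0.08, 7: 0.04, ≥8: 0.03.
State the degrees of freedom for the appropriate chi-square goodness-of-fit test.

7

There are k = 9 categories and 1 parameter estimated from the data, so df = 9 − 1 − 1 = 7.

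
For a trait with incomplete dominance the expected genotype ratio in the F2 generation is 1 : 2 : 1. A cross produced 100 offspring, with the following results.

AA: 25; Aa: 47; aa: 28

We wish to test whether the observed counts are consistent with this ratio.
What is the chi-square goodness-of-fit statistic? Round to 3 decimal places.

Ratio total = 4. Expected counts: 100×1/4 = 25, 100×2/4 = 50, 100×1/4 = 25.
cat         O        E   (O−E)²/E
AA         25       25     0.0000
Aa         47       50     0.1800
aa         28       25     0.3600
Sum = 0.540

0.540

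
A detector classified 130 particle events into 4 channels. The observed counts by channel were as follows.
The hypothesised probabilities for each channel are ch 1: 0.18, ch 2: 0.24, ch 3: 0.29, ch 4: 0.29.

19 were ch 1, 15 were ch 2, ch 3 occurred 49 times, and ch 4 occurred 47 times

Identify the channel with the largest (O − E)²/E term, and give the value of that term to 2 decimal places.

ch 2, 8.41

Expected counts E_i = n·p_i: 130×0.18 = 23.4, 130×0.24 = 31.2, 130×0.29 = 37.7, 130×0.29 = 37.7.
ch 1: (19 − 23.4)²/23.4 = 19.36/23.4 = 0.827
ch 2: (15 − 31.2)²/31.2 = 262.44/31.2 = 8.412
ch 3: (49 − 37.7)²/37.7 = 127.69/37.7 = 3.387
ch 4: (47 − 37.7)²/37.7 = 86.49/37.7 = 2.294
The largest term is for ch 2: 8.41.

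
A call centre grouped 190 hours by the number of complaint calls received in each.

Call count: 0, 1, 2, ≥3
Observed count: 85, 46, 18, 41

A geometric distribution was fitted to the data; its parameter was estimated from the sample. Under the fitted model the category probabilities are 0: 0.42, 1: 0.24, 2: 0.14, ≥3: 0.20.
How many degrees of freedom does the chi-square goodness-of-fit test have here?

2

There are k = 4 categories and 1 parameter estimated from the data, so df = 4 − 1 − 1 = 2.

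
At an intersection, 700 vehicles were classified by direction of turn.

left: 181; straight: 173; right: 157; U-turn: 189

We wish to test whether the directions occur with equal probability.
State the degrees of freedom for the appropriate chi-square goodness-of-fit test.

There are k = 4 categories and no parameters were estimated from the data, so df = 4 − 1 = 3.

3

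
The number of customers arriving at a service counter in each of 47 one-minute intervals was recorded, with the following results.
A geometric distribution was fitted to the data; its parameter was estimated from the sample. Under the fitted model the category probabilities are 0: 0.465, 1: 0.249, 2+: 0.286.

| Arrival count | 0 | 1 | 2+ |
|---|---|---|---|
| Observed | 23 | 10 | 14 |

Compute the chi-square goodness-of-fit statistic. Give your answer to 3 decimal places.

0.331

Expected counts E_i = n·p_i: 47×0.465 = 21.855, 47×0.249 = 11.703, 47×0.286 = 13.442.
cat         O        E   (O−E)²/E
0          23   21.855     0.0600
1          10   11.703     0.2478
2+         14   13.442     0.0232
Sum = 0.331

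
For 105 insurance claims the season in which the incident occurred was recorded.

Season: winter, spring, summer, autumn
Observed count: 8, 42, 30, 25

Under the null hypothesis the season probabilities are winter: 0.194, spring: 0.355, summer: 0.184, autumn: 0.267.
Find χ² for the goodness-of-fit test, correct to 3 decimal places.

14.343

Expected counts E_i = n·p_i: 105×0.194 = 20.37, 105×0.355 = 37.275, 105×0.184 = 19.32, 105×0.267 = 28.035.
winter: (8 − 20.37)²/20.37 = 153.0169/20.37 = 7.5119
spring: (42 − 37.275)²/37.275 = 22.325625/37.275 = 0.5989
summer: (30 − 19.32)²/19.32 = 114.0624/19.32 = 5.9039
autumn: (25 − 28.035)²/28.035 = 9.211225/28.035 = 0.3286
Sum = 14.343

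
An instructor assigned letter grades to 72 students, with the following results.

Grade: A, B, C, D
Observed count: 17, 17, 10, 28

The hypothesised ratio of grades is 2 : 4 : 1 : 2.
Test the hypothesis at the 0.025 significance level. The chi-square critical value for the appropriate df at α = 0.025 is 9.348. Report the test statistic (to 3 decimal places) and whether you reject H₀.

16.594; reject

Ratio total = 9. Expected counts: 72×2/9 = 16, 72×4/9 = 32, 72×1/9 = 8, 72×2/9 = 16.
χ² = (17−16)²/16 + (17−32)²/32 + (10−8)²/8 + (28−16)²/16
   = 0.0625 + 7.0313 + 0.5000 + 9.0000
Sum = 16.594
df = 3. Since 16.594 > 9.348, we reject H₀.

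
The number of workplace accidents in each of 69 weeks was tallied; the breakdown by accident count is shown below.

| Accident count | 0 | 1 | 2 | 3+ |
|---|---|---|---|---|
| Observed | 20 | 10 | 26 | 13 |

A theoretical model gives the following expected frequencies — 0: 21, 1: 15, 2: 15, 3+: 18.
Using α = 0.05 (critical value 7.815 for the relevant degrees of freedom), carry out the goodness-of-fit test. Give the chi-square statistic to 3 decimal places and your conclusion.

11.170; reject

χ² = (20−21)²/21 + (10−15)²/15 + (26−15)²/15 + (13−18)²/18
   = 0.0476 + 1.6667 + 8.0667 + 1.3889
Sum = 11.170
df = 3. Since 11.170 > 7.815, we reject H₀.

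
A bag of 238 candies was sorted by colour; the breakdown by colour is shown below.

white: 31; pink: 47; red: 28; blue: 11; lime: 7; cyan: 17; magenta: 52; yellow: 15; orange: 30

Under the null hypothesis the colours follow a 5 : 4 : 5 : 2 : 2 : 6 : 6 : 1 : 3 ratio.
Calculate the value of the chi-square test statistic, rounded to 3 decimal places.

49.155

Ratio total = 34. Expected counts: 238×5/34 = 35, 238×4/34 = 28, 238×5/34 = 35, 238×2/34 = 14, 238×2/34 = 14, 238×6/34 = 42, 238×6/34 = 42, 238×1/34 = 7, 238×3/34 = 21.
white: (31 − 35)²/35 = 16/35 = 0.4571
pink: (47 − 28)²/28 = 361/28 = 12.8929
red: (28 − 35)²/35 = 49/35 = 1.4000
blue: (11 − 14)²/14 = 9/14 = 0.6429
lime: (7 − 14)²/14 = 49/14 = 3.5000
cyan: (17 − 42)²/42 = 625/42 = 14.8810
magenta: (52 − 42)²/42 = 100/42 = 2.3810
yellow: (15 − 7)²/7 = 64/7 = 9.1429
orange: (30 − 21)²/21 = 81/21 = 3.8571
Sum = 49.155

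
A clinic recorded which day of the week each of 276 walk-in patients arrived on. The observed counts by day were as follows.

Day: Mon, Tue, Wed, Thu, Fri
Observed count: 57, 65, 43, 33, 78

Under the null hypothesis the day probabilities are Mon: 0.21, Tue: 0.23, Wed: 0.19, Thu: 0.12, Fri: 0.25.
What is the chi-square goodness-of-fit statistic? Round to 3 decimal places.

Expected counts E_i = n·p_i: 276×0.21 = 57.96, 276×0.23 = 63.48, 276×0.19 = 52.44, 276×0.12 = 33.12, 276×0.25 = 69.
χ² = (57−57.96)²/57.96 + (65−63.48)²/63.48 + (43−52.44)²/52.44 + (33−33.12)²/33.12 + (78−69)²/69
   = 0.0159 + 0.0364 + 1.6993 + 0.0004 + 1.1739
Sum = 2.926

2.926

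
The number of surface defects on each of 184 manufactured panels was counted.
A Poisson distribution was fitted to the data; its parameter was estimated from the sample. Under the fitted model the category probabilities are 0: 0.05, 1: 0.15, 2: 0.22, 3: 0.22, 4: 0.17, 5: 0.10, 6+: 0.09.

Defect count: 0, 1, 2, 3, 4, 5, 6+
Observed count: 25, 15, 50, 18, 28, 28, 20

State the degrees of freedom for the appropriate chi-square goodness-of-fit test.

5

There are k = 7 categories and 1 parameter estimated from the data, so df = 7 − 1 − 1 = 5.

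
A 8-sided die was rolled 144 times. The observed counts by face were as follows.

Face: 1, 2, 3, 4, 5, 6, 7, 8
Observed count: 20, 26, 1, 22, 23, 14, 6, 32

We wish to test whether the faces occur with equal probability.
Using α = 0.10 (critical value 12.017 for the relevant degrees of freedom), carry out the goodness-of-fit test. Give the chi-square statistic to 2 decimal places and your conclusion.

Under H₀ each category has probability 1/8, so each expected count is 144/8 = 18.
χ² = (20−18)²/18 + (26−18)²/18 + (1−18)²/18 + (22−18)²/18 + (23−18)²/18 + (14−18)²/18 + (6−18)²/18 + (32−18)²/18
   = 0.222 + 3.556 + 16.056 + 0.889 + 1.389 + 0.889 + 8.000 + 10.889
Sum = 41.89
df = 7. Since 41.89 > 12.017, we reject H₀.

41.89; reject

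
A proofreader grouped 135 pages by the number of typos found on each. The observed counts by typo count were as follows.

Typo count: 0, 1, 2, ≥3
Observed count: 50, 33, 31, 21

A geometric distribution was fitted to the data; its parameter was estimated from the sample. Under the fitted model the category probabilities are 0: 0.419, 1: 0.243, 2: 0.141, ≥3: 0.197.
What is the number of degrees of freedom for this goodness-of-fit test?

There are k = 4 categories and 1 parameter estimated from the data, so df = 4 − 1 − 1 = 2.

2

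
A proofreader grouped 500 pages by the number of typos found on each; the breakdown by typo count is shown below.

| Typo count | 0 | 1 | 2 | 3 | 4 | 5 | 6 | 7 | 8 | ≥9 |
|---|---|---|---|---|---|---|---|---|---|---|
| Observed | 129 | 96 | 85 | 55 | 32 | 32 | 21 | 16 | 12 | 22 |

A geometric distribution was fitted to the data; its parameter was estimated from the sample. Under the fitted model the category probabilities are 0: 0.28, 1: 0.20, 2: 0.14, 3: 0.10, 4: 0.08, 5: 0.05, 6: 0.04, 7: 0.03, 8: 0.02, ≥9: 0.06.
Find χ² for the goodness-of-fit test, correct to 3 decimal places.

10.949

Expected counts E_i = n·p_i: 500×0.28 = 140, 500×0.20 = 100, 500×0.14 = 70, 500×0.10 = 50, 500×0.08 = 40, 500×0.05 = 25, 500×0.04 = 20, 500×0.03 = 15, 500×0.02 = 10, 500×0.06 = 30.
χ² = (129−140)²/140 + (96−100)²/100 + (85−70)²/70 + (55−50)²/50 + (32−40)²/40 + (32−25)²/25 + (21−20)²/20 + (16−15)²/15 + (12−10)²/10 + (22−30)²/30
   = 0.8643 + 0.1600 + 3.2143 + 0.5000 + 1.6000 + 1.9600 + 0.0500 + 0.0667 + 0.4000 + 2.1333
Sum = 10.949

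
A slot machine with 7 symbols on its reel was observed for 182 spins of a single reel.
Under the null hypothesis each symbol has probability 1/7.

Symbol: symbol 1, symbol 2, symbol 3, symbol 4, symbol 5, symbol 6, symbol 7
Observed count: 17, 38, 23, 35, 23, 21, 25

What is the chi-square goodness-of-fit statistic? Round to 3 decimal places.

Under H₀ each category has probability 1/7, so each expected count is 182/7 = 26.
χ² = (17−26)²/26 + (38−26)²/26 + (23−26)²/26 + (35−26)²/26 + (23−26)²/26 + (21−26)²/26 + (25−26)²/26
   = 3.1154 + 5.5385 + 0.3462 + 3.1154 + 0.3462 + 0.9615 + 0.0385
Sum = 13.462

13.462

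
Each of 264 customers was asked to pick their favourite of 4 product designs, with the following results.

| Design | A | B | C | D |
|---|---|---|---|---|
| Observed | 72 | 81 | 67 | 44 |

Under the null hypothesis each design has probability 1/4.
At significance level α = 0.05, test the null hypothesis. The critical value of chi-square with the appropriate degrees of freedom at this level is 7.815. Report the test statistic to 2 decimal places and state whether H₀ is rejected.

Under H₀ each category has probability 1/4, so each expected count is 264/4 = 66.
A: (72 − 66)²/66 = 36/66 = 0.545
B: (81 − 66)²/66 = 225/66 = 3.409
C: (67 − 66)²/66 = 1/66 = 0.015
D: (44 − 66)²/66 = 484/66 = 7.333
Sum = 11.30
df = 3. Since 11.30 > 7.815, we reject H₀.

11.30; reject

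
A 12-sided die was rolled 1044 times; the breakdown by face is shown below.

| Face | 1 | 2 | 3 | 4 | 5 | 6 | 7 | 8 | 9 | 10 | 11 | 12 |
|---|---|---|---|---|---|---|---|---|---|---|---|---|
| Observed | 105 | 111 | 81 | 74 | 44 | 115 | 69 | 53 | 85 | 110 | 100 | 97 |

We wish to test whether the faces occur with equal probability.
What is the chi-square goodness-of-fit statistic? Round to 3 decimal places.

69.195

Expected count for each of the 12 categories: 1044/12 = 87.
χ² = (105−87)²/87 + (111−87)²/87 + (81−87)²/87 + (74−87)²/87 + (44−87)²/87 + (115−87)²/87 + (69−87)²/87 + (53−87)²/87 + (85−87)²/87 + (110−87)²/87 + (100−87)²/87 + (97−87)²/87
   = 3.7241 + 6.6207 + 0.4138 + 1.9425 + 21.2529 + 9.0115 + 3.7241 + 13.2874 + 0.0460 + 6.0805 + 1.9425 + 1.1494
Sum = 69.195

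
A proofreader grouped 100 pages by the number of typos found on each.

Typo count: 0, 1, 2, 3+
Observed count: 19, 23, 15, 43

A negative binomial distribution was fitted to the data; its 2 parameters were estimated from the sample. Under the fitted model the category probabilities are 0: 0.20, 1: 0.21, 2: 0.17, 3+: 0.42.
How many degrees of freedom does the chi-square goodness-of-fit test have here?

There are k = 4 categories and 2 parameters estimated from the data, so df = 4 − 1 − 2 = 1.

1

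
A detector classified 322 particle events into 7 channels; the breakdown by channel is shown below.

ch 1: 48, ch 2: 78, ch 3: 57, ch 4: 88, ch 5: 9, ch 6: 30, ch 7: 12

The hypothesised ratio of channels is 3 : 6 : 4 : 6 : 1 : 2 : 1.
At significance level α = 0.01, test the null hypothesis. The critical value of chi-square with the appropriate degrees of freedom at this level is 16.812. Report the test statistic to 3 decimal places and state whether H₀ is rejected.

Ratio total = 23. Expected counts: 322×3/23 = 42, 322×6/23 = 84, 322×4/23 = 56, 322×6/23 = 84, 322×1/23 = 14, 322×2/23 = 28, 322×1/23 = 14.
ch 1: (48 − 42)²/42 = 36/42 = 0.8571
ch 2: (78 − 84)²/84 = 36/84 = 0.4286
ch 3: (57 − 56)²/56 = 1/56 = 0.0179
ch 4: (88 − 84)²/84 = 16/84 = 0.1905
ch 5: (9 − 14)²/14 = 25/14 = 1.7857
ch 6: (30 − 28)²/28 = 4/28 = 0.1429
ch 7: (12 − 14)²/14 = 4/14 = 0.2857
Sum = 3.708
df = 6. Since 3.708 < 16.812, we do not reject H₀.

3.708; do not reject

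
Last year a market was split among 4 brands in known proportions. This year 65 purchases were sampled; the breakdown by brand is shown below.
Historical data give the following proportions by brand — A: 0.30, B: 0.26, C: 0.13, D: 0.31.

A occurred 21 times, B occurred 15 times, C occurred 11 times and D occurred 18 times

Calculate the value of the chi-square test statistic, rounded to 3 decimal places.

1.328

Expected counts E_i = n·p_i: 65×0.30 = 19.5, 65×0.26 = 16.9, 65×0.13 = 8.45, 65×0.31 = 20.15.
χ² = (21−19.5)²/19.5 + (15−16.9)²/16.9 + (11−8.45)²/8.45 + (18−20.15)²/20.15
   = 0.1154 + 0.2136 + 0.7695 + 0.2294
Sum = 1.328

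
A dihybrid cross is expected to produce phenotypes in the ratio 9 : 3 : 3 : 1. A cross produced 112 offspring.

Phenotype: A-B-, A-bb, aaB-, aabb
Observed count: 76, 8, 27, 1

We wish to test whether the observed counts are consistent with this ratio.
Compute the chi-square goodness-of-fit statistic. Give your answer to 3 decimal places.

17.587

Ratio total = 16. Expected counts: 112×9/16 = 63, 112×3/16 = 21, 112×3/16 = 21, 112×1/16 = 7.
χ² = (76−63)²/63 + (8−21)²/21 + (27−21)²/21 + (1−7)²/7
   = 2.6825 + 8.0476 + 1.7143 + 5.1429
Sum = 17.587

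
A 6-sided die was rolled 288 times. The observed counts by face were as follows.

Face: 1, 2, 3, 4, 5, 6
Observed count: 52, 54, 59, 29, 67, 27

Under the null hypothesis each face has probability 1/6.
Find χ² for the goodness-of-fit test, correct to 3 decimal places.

Expected count for each of the 6 categories: 288/6 = 48.
cat         O        E   (O−E)²/E
1          52       48     0.3333
2          54       48     0.7500
3          59       48     2.5208
4          29       48     7.5208
5          67       48     7.5208
6          27       48     9.1875
Sum = 27.833

27.833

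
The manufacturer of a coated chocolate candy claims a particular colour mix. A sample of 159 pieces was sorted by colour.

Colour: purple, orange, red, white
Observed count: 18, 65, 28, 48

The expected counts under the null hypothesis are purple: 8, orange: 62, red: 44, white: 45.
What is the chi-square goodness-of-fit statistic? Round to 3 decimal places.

purple: (18 − 8)²/8 = 100/8 = 12.5000
orange: (65 − 62)²/62 = 9/62 = 0.1452
red: (28 − 44)²/44 = 256/44 = 5.8182
white: (48 − 45)²/45 = 9/45 = 0.2000
Sum = 18.663

18.663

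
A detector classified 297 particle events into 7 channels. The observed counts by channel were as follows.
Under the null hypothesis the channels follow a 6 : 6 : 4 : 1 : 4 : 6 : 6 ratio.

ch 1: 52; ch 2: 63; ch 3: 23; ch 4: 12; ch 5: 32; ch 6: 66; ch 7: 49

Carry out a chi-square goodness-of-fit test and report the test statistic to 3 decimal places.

Ratio total = 33. Expected counts: 297×6/33 = 54, 297×6/33 = 54, 297×4/33 = 36, 297×1/33 = 9, 297×4/33 = 36, 297×6/33 = 54, 297×6/33 = 54.
χ² = (52−54)²/54 + (63−54)²/54 + (23−36)²/36 + (12−9)²/9 + (32−36)²/36 + (66−54)²/54 + (49−54)²/54
   = 0.0741 + 1.5000 + 4.6944 + 1.0000 + 0.4444 + 2.6667 + 0.4630
Sum = 10.843

10.843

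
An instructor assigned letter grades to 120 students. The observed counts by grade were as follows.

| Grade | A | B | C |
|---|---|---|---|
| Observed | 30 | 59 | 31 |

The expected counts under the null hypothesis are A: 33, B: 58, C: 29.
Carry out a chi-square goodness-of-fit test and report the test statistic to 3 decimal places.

χ² = (30−33)²/33 + (59−58)²/58 + (31−29)²/29
   = 0.2727 + 0.0172 + 0.1379
Sum = 0.428

0.428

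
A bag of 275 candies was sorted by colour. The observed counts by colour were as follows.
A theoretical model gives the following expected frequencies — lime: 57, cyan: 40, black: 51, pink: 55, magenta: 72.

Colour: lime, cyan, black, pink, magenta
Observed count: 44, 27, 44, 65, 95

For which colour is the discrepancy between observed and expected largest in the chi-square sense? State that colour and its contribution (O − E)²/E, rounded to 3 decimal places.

lime: (44 − 57)²/57 = 169/57 = 2.9649
cyan: (27 − 40)²/40 = 169/40 = 4.2250
black: (44 − 51)²/51 = 49/51 = 0.9608
pink: (65 − 55)²/55 = 100/55 = 1.8182
magenta: (95 − 72)²/72 = 529/72 = 7.3472
The largest term is for magenta: 7.347.

magenta, 7.347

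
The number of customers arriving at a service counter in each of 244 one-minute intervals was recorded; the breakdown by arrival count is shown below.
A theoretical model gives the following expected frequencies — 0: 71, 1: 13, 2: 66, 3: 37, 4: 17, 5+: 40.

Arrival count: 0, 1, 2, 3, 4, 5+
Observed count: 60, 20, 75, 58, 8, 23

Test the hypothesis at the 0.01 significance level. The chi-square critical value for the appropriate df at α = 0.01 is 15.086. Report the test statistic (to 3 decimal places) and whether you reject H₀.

cat         O        E   (O−E)²/E
0          60       71     1.7042
1          20       13     3.7692
2          75       66     1.2273
3          58       37    11.9189
4           8       17     4.7647
5+         23       40     7.2250
Sum = 30.609
df = 5. Since 30.609 > 15.086, we reject H₀.

30.609; reject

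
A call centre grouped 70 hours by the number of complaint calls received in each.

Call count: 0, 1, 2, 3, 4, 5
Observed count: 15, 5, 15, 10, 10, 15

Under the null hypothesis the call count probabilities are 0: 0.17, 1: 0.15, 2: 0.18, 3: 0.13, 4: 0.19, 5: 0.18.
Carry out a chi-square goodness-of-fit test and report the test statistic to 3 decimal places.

5.511

Expected counts E_i = n·p_i: 70×0.17 = 11.9, 70×0.15 = 10.5, 70×0.18 = 12.6, 70×0.13 = 9.1, 70×0.19 = 13.3, 70×0.18 = 12.6.
0: (15 − 11.9)²/11.9 = 9.61/11.9 = 0.8076
1: (5 − 10.5)²/10.5 = 30.25/10.5 = 2.8810
2: (15 − 12.6)²/12.6 = 5.76/12.6 = 0.4571
3: (10 − 9.1)²/9.1 = 0.81/9.1 = 0.0890
4: (10 − 13.3)²/13.3 = 10.89/13.3 = 0.8188
5: (15 − 12.6)²/12.6 = 5.76/12.6 = 0.4571
Sum = 5.511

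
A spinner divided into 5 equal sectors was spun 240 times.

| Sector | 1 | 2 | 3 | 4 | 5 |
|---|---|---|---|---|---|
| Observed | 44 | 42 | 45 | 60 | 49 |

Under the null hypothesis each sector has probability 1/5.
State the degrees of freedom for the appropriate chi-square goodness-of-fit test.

There are k = 5 categories and no parameters were estimated from the data, so df = 5 − 1 = 4.

4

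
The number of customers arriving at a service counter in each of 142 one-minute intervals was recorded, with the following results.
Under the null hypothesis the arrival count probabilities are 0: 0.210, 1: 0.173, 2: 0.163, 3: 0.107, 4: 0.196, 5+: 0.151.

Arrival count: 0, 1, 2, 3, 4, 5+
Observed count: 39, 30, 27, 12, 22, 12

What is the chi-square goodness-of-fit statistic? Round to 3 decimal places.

Expected counts E_i = n·p_i: 142×0.210 = 29.82, 142×0.173 = 24.566, 142×0.163 = 23.146, 142×0.107 = 15.194, 142×0.196 = 27.832, 142×0.151 = 21.442.
0: (39 − 29.82)²/29.82 = 84.2724/29.82 = 2.8260
1: (30 − 24.566)²/24.566 = 29.528356/24.566 = 1.2020
2: (27 − 23.146)²/23.146 = 14.853316/23.146 = 0.6417
3: (12 − 15.194)²/15.194 = 10.201636/15.194 = 0.6714
4: (22 − 27.832)²/27.832 = 34.012224/27.832 = 1.2221
5+: (12 − 21.442)²/21.442 = 89.151364/21.442 = 4.1578
Sum = 10.721

10.721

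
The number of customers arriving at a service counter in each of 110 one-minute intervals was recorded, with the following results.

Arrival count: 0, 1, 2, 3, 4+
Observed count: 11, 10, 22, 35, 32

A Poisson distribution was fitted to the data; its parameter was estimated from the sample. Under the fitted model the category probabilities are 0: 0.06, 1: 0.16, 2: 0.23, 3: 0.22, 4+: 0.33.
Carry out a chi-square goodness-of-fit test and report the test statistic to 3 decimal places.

Expected counts E_i = n·p_i: 110×0.06 = 6.6, 110×0.16 = 17.6, 110×0.23 = 25.3, 110×0.22 = 24.2, 110×0.33 = 36.3.
cat         O        E   (O−E)²/E
0          11      6.6     2.9333
1          10     17.6     3.2818
2          22     25.3     0.4304
3          35     24.2     4.8198
4+         32     36.3     0.5094
Sum = 11.975

11.975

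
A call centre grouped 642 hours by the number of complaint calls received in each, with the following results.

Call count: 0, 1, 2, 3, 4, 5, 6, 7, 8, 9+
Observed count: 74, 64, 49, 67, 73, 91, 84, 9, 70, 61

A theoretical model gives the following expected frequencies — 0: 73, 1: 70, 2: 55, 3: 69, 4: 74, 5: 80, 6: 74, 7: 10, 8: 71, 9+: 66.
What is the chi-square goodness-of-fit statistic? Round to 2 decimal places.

4.61

cat         O        E   (O−E)²/E
0          74       73      0.014
1          64       70      0.514
2          49       55      0.655
3          67       69      0.058
4          73       74      0.014
5          91       80      1.513
6          84       74      1.351
7           9       10      0.100
8          70       71      0.014
9+         61       66      0.379
Sum = 4.61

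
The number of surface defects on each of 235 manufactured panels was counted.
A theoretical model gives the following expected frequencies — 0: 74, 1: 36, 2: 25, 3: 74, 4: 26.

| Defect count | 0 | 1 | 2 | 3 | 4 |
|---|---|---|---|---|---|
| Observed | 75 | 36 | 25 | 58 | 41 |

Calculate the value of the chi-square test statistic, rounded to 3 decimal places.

12.127

cat         O        E   (O−E)²/E
0          75       74     0.0135
1          36       36     0.0000
2          25       25     0.0000
3          58       74     3.4595
4          41       26     8.6538
Sum = 12.127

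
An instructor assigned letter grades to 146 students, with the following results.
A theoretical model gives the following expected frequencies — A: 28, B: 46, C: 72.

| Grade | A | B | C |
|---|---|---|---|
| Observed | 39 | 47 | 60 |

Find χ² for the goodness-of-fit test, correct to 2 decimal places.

6.34

χ² = (39−28)²/28 + (47−46)²/46 + (60−72)²/72
   = 4.321 + 0.022 + 2.000
Sum = 6.34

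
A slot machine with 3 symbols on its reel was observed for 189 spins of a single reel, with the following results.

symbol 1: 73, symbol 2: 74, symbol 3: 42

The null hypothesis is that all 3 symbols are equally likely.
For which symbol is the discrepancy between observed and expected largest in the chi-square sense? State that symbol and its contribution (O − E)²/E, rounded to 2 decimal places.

symbol 3, 7.00

Expected count for each of the 3 categories: 189/3 = 63.
cat           O        E   (O−E)²/E
symbol 1     73       63      1.587
symbol 2     74       63      1.921
symbol 3     42       63      7.000
The largest term is for symbol 3: 7.00.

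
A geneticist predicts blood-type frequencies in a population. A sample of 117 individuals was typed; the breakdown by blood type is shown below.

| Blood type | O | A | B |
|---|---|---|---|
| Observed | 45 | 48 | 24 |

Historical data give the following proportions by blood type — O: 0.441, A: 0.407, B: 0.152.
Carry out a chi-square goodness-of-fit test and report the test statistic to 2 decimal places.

Expected counts E_i = n·p_i: 117×0.441 = 51.597, 117×0.407 = 47.619, 117×0.152 = 17.784.
χ² = (45−51.597)²/51.597 + (48−47.619)²/47.619 + (24−17.784)²/17.784
   = 0.843 + 0.003 + 2.173
Sum = 3.02

3.02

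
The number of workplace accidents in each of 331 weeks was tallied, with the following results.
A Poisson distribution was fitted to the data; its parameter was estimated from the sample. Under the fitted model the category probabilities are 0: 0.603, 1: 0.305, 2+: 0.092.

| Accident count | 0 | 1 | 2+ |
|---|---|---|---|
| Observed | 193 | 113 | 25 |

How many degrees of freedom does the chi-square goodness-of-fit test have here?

1

There are k = 3 categories and 1 parameter estimated from the data, so df = 3 − 1 − 1 = 1.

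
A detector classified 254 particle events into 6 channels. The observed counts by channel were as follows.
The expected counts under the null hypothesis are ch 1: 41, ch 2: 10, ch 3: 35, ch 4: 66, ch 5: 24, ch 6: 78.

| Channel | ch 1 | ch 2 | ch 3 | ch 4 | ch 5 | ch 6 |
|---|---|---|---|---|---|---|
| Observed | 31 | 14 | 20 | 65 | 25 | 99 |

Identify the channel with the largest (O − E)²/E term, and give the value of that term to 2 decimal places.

ch 3, 6.43

ch 1: (31 − 41)²/41 = 100/41 = 2.439
ch 2: (14 − 10)²/10 = 16/10 = 1.600
ch 3: (20 − 35)²/35 = 225/35 = 6.429
ch 4: (65 − 66)²/66 = 1/66 = 0.015
ch 5: (25 − 24)²/24 = 1/24 = 0.042
ch 6: (99 − 78)²/78 = 441/78 = 5.654
The largest term is for ch 3: 6.43.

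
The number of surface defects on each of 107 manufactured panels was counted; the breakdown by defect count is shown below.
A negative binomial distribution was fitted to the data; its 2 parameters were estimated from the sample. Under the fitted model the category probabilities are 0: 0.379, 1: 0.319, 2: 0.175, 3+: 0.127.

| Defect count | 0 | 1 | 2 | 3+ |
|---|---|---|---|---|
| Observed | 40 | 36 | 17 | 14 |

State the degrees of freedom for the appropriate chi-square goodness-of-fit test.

1

There are k = 4 categories and 2 parameters estimated from the data, so df = 4 − 1 − 2 = 1.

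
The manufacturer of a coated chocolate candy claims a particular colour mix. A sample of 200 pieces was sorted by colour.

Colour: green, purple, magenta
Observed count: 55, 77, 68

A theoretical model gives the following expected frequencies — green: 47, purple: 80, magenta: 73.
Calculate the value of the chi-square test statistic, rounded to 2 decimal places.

cat          O        E   (O−E)²/E
green       55       47      1.362
purple      77       80      0.113
magenta     68       73      0.342
Sum = 1.82

1.82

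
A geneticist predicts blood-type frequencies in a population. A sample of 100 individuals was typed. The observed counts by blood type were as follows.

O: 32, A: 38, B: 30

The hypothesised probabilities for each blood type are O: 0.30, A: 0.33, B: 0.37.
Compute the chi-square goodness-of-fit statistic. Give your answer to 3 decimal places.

Expected counts E_i = n·p_i: 100×0.30 = 30, 100×0.33 = 33, 100×0.37 = 37.
cat         O        E   (O−E)²/E
O          32       30     0.1333
A          38       33     0.7576
B          30       37     1.3243
Sum = 2.215

2.215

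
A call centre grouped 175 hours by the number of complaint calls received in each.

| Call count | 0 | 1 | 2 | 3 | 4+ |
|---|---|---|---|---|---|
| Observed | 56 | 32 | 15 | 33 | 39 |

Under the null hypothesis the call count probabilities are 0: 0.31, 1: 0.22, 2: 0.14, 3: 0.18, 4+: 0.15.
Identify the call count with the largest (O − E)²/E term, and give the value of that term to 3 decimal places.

Expected counts E_i = n·p_i: 175×0.31 = 54.25, 175×0.22 = 38.5, 175×0.14 = 24.5, 175×0.18 = 31.5, 175×0.15 = 26.25.
cat         O        E   (O−E)²/E
0          56    54.25     0.0565
1          32     38.5     1.0974
2          15     24.5     3.6837
3          33     31.5     0.0714
4+         39    26.25     6.1929
The largest term is for 4+: 6.193.

4+, 6.193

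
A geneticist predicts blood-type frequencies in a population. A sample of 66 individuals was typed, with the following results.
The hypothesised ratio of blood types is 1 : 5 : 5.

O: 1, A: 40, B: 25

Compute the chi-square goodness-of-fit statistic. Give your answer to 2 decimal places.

8.33

Ratio total = 11. Expected counts: 66×1/11 = 6, 66×5/11 = 30, 66×5/11 = 30.
cat         O        E   (O−E)²/E
O           1        6      4.167
A          40       30      3.333
B          25       30      0.833
Sum = 8.33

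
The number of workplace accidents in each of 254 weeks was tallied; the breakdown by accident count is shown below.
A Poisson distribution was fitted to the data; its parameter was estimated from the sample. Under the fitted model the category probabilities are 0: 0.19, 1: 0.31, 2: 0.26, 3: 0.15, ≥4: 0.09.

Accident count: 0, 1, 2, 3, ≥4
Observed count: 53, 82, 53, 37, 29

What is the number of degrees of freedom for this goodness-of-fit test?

3

There are k = 5 categories and 1 parameter estimated from the data, so df = 5 − 1 − 1 = 3.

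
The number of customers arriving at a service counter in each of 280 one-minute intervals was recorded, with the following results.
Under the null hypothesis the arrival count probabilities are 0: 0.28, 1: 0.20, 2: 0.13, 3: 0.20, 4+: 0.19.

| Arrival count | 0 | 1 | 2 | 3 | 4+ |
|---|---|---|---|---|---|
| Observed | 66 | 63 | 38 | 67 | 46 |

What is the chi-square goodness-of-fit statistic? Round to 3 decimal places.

6.042

Expected counts E_i = n·p_i: 280×0.28 = 78.4, 280×0.20 = 56, 280×0.13 = 36.4, 280×0.20 = 56, 280×0.19 = 53.2.
χ² = (66−78.4)²/78.4 + (63−56)²/56 + (38−36.4)²/36.4 + (67−56)²/56 + (46−53.2)²/53.2
   = 1.9612 + 0.8750 + 0.0703 + 2.1607 + 0.9744
Sum = 6.042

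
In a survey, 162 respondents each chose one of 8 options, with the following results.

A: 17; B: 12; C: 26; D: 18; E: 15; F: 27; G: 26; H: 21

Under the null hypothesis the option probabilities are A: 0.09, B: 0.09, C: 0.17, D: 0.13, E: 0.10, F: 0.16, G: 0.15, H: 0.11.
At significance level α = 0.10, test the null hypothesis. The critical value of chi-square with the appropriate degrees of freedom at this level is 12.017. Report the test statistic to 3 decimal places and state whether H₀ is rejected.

Expected counts E_i = n·p_i: 162×0.09 = 14.58, 162×0.09 = 14.58, 162×0.17 = 27.54, 162×0.13 = 21.06, 162×0.10 = 16.2, 162×0.16 = 25.92, 162×0.15 = 24.3, 162×0.11 = 17.82.
cat         O        E   (O−E)²/E
A          17    14.58     0.4017
B          12    14.58     0.4565
C          26    27.54     0.0861
D          18    21.06     0.4446
E          15     16.2     0.0889
F          27    25.92     0.0450
G          26     24.3     0.1189
H          21    17.82     0.5675
Sum = 2.209
df = 7. Since 2.209 < 12.017, we do not reject H₀.

2.209; do not reject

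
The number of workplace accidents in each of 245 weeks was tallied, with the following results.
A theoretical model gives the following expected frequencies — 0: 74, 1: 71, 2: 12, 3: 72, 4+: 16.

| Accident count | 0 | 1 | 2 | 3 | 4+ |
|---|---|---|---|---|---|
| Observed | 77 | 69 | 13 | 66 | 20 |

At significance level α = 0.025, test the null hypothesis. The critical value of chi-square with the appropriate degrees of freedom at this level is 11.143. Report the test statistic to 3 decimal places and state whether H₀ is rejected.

cat         O        E   (O−E)²/E
0          77       74     0.1216
1          69       71     0.0563
2          13       12     0.0833
3          66       72     0.5000
4+         20       16     1.0000
Sum = 1.761
df = 4. Since 1.761 < 11.143, we do not reject H₀.

1.761; do not reject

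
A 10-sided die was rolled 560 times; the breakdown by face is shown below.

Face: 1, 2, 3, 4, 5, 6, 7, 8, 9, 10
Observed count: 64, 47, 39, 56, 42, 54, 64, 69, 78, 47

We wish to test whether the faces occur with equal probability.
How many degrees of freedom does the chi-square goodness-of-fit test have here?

There are k = 10 categories and no parameters were estimated from the data, so df = 10 − 1 = 9.

9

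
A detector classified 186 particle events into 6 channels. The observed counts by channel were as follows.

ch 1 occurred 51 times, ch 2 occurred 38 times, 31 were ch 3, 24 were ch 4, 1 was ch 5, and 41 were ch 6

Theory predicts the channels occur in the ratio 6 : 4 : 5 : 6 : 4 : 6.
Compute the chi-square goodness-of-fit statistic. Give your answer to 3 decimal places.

Ratio total = 31. Expected counts: 186×6/31 = 36, 186×4/31 = 24, 186×5/31 = 30, 186×6/31 = 36, 186×4/31 = 24, 186×6/31 = 36.
χ² = (51−36)²/36 + (38−24)²/24 + (31−30)²/30 + (24−36)²/36 + (1−24)²/24 + (41−36)²/36
   = 6.2500 + 8.1667 + 0.0333 + 4.0000 + 22.0417 + 0.6944
Sum = 41.186

41.186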